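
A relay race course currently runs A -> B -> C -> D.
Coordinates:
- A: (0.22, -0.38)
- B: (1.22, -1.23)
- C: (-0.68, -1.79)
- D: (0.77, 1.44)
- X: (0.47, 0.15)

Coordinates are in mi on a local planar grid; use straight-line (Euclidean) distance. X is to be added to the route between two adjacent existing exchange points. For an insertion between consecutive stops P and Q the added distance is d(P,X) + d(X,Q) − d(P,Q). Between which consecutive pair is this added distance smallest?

between C and D

Added distance for inserting X between each consecutive pair:
A–B: 0.8 mi
B–C: 1.8 mi
C–D: 0.0 mi
Smallest added distance is 0.0 mi, inserting between C and D.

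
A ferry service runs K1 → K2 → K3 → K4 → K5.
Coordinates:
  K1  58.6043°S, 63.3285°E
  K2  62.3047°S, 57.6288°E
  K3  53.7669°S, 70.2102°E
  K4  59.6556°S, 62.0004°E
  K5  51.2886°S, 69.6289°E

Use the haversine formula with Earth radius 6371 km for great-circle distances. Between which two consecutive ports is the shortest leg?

Leg distances:
K1→K2: 516.3 km
K2→K3: 1199.7 km
K3→K4: 823.3 km
K4→K5: 1045.7 km
The shortest leg is K1–K2 at 516.3 km.

K1–K2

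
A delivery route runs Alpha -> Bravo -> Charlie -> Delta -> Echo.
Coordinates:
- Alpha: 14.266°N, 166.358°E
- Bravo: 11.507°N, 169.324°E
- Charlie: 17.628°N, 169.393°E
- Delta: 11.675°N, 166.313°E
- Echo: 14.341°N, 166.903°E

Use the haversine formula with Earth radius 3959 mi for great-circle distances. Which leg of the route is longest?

Charlie–Delta

Leg distances:
Alpha→Bravo: 276.1 mi
Bravo→Charlie: 423.0 mi
Charlie→Delta: 459.9 mi
Delta→Echo: 188.4 mi
The longest leg is Charlie–Delta at 459.9 mi.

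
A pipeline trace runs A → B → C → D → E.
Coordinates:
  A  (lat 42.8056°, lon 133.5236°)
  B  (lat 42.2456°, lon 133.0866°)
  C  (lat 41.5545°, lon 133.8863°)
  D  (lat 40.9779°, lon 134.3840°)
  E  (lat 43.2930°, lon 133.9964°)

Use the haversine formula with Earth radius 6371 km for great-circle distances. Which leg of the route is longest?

D–E

Leg distances:
A→B: 71.8 km
B→C: 101.4 km
C→D: 76.4 km
D→E: 259.4 km
The longest leg is D–E at 259.4 km.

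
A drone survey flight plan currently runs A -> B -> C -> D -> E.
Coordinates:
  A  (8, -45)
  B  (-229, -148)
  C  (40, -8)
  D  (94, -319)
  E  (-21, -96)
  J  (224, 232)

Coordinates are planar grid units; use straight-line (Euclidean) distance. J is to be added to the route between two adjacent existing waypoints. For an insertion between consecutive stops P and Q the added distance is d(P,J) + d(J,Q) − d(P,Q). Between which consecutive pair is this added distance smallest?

Added distance for inserting J between each consecutive pair:
A–B: 684.1
B–C: 590.4
C–D: 552.9
D–E: 724.6
Smallest added distance is 552.9, inserting between C and D.

between C and D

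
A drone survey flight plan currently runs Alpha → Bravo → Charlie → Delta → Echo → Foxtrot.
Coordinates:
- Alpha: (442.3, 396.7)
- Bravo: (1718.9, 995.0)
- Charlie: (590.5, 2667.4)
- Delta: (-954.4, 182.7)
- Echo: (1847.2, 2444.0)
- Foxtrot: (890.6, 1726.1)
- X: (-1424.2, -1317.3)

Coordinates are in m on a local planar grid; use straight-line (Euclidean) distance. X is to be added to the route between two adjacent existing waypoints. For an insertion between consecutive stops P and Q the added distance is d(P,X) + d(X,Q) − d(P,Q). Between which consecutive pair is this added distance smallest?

between Delta and Echo

Added distance for inserting X between each consecutive pair:
Alpha–Bravo: 5026.3 m
Bravo–Charlie: 6349.6 m
Charlie–Delta: 3111.1 m
Delta–Echo: 2956.4 m
Echo–Foxtrot: 7612.6 m
Smallest added distance is 2956.4 m, inserting between Delta and Echo.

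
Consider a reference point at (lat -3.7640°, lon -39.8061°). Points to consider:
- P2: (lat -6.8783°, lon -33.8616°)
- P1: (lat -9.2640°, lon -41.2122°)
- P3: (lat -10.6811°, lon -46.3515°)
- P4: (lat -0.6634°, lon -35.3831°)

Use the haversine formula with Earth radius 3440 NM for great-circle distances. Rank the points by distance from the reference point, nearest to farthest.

Distances from the reference point:
P4 (lat -0.6634°, lon -35.3831°): 324.1 NM
P1 (lat -9.2640°, lon -41.2122°): 340.7 NM
P2 (lat -6.8783°, lon -33.8616°): 401.5 NM
P3 (lat -10.6811°, lon -46.3515°): 569.4 NM

P4, P1, P2, P3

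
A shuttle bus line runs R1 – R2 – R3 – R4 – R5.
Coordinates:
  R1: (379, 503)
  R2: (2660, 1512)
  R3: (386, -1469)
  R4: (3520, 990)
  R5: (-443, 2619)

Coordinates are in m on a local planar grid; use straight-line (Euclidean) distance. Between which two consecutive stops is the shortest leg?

Leg distances:
R1→R2: 2494.2 m
R2→R3: 3749.3 m
R3→R4: 3983.5 m
R4→R5: 4284.7 m
The shortest leg is R1–R2 at 2494.2 m.

R1–R2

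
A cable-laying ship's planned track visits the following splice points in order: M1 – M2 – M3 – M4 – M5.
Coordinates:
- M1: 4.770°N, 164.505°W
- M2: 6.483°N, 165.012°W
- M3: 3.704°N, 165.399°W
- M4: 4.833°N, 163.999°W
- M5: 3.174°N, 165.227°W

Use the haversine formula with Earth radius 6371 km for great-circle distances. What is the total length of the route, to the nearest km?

939 km

Leg distances:
M1→M2: 198.6 km  (cumulative 198.6 km)
M2→M3: 312.0 km  (cumulative 510.5 km)
M3→M4: 199.6 km  (cumulative 710.2 km)
M4→M5: 229.3 km  (cumulative 939.5 km)
Total route length ≈ 939 km.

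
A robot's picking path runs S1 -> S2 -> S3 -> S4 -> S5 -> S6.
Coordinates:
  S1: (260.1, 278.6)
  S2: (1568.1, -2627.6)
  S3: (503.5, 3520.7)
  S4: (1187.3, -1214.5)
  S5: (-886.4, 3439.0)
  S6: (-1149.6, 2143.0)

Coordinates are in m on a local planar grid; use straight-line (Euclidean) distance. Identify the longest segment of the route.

Leg distances:
S1→S2: 3187.0 m
S2→S3: 6239.8 m
S3→S4: 4784.3 m
S4→S5: 5094.6 m
S5→S6: 1322.5 m
The longest leg is S2–S3 at 6239.8 m.

S2–S3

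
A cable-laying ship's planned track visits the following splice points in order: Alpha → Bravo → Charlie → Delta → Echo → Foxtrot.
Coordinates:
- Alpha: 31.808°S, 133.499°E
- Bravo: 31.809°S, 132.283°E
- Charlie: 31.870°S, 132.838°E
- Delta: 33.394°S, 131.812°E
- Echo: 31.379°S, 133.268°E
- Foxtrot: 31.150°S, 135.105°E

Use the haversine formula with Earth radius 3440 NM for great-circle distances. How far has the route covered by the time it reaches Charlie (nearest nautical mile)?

91 NM

Leg distances:
Alpha→Bravo: 62.0 NM  (cumulative 62.0 NM)
Bravo→Charlie: 28.5 NM  (cumulative 90.6 NM)
Cumulative distance at Charlie ≈ 91 NM.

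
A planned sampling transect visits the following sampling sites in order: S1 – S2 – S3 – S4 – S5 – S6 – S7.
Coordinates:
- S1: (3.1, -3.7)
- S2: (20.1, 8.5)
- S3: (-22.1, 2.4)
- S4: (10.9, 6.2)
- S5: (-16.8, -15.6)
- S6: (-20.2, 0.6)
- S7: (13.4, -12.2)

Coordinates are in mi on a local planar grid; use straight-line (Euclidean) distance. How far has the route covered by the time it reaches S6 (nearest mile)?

149 mi

Leg distances:
S1→S2: 20.9 mi  (cumulative 20.9 mi)
S2→S3: 42.6 mi  (cumulative 63.6 mi)
S3→S4: 33.2 mi  (cumulative 96.8 mi)
S4→S5: 35.2 mi  (cumulative 132.0 mi)
S5→S6: 16.6 mi  (cumulative 148.6 mi)
Cumulative distance at S6 ≈ 149 mi.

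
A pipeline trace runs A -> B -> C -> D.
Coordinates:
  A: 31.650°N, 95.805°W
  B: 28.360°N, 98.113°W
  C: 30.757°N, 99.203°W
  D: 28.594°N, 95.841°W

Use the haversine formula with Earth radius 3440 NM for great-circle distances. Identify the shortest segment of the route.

B–C

Leg distances:
A→B: 231.1 NM
B→C: 154.8 NM
C→D: 218.2 NM
The shortest leg is B–C at 154.8 NM.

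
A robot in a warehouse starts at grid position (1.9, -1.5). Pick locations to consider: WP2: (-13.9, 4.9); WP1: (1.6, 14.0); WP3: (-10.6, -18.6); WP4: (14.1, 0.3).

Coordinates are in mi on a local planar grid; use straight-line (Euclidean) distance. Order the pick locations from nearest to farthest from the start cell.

Distance from the start cell at (1.9, -1.5) to each:
WP4 (14.1, 0.3): 12.3 mi
WP1 (1.6, 14.0): 15.5 mi
WP2 (-13.9, 4.9): 17.0 mi
WP3 (-10.6, -18.6): 21.2 mi

WP4, WP1, WP2, WP3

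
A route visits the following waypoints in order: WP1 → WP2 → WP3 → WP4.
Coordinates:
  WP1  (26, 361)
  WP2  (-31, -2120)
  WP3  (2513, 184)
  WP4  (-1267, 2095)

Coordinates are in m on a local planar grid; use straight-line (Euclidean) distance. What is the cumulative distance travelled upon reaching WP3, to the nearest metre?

Leg distances:
WP1→WP2: 2481.7 m  (cumulative 2481.7 m)
WP2→WP3: 3432.3 m  (cumulative 5913.9 m)
Cumulative distance at WP3 ≈ 5914 m.

5914 m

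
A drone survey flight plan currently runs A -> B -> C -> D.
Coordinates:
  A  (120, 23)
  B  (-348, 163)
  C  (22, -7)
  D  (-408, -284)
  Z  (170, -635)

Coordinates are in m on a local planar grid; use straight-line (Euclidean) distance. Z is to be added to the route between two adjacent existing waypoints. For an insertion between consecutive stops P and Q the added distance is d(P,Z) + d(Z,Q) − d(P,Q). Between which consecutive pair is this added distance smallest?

Added distance for inserting Z between each consecutive pair:
A–B: 1122.8 m
B–C: 1189.4 m
C–D: 809.9 m
Smallest added distance is 809.9 m, inserting between C and D.

between C and D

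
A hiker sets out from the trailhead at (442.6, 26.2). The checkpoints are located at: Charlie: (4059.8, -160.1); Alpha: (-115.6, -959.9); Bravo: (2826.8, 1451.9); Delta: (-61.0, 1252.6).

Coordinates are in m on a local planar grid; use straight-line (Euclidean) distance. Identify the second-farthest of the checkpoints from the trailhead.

Bravo

Distances from the trailhead ((442.6, 26.2)):
Charlie: 3622.0 m
Bravo: 2778.0 m
Delta: 1325.8 m
Alpha: 1133.1 m
The second-farthest is Bravo at 2778.0 m.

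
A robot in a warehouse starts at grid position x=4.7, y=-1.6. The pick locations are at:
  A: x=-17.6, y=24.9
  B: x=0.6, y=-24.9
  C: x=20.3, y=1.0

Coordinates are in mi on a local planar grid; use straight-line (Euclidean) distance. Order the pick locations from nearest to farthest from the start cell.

C, B, A

Distance from the start cell at x=4.7, y=-1.6 to each:
C x=20.3, y=1.0: 15.8 mi
B x=0.6, y=-24.9: 23.7 mi
A x=-17.6, y=24.9: 34.6 mi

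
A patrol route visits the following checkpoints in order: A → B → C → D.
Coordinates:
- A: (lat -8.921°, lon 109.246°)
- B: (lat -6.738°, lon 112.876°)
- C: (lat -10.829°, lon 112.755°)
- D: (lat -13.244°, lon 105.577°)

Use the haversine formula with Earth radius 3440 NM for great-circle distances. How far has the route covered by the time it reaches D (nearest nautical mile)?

944 NM

Leg distances:
A→B: 252.6 NM  (cumulative 252.6 NM)
B→C: 245.7 NM  (cumulative 498.3 NM)
C→D: 445.7 NM  (cumulative 944.0 NM)
Cumulative distance at D ≈ 944 NM.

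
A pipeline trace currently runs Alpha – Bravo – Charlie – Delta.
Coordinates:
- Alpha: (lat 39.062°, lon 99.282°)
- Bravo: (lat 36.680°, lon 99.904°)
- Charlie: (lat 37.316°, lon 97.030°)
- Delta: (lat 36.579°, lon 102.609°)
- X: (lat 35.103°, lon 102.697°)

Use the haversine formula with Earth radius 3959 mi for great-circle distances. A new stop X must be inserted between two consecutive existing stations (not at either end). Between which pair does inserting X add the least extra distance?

Added distance for inserting X between each consecutive pair:
Alpha–Bravo: 354.5 mi
Bravo–Charlie: 376.9 mi
Charlie–Delta: 140.8 mi
Smallest added distance is 140.8 mi, inserting between Charlie and Delta.

between Charlie and Delta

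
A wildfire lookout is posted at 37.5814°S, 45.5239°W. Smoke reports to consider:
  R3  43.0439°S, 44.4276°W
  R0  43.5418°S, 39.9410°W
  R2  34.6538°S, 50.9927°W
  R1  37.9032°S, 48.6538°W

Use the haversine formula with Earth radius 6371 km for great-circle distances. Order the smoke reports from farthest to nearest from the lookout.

Computing each great-circle distance from 37.5814°S, 45.5239°W:
R0 43.5418°S, 39.9410°W: 813.0 km
R3 43.0439°S, 44.4276°W: 614.5 km
R2 34.6538°S, 50.9927°W: 589.1 km
R1 37.9032°S, 48.6538°W: 277.5 km

R0, R3, R2, R1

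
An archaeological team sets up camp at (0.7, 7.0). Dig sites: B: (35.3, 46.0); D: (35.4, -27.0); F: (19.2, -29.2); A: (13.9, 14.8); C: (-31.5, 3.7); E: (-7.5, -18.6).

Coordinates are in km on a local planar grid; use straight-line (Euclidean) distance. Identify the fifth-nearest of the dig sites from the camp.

D

Distance to each, sorted:
A: 15.3 km
E: 26.9 km
C: 32.4 km
F: 40.7 km
D: 48.6 km
B: 52.1 km
The fifth-nearest is D at 48.6 km.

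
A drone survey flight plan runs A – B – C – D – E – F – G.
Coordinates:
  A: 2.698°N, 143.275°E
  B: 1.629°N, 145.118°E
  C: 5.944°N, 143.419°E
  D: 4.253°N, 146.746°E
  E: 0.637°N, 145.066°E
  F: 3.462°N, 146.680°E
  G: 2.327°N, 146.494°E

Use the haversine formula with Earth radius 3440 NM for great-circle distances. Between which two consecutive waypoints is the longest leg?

B–C

Leg distances:
A→B: 127.8 NM
B→C: 278.3 NM
C→D: 223.4 NM
D→E: 239.3 NM
E→F: 195.3 NM
F→G: 69.1 NM
The longest leg is B–C at 278.3 NM.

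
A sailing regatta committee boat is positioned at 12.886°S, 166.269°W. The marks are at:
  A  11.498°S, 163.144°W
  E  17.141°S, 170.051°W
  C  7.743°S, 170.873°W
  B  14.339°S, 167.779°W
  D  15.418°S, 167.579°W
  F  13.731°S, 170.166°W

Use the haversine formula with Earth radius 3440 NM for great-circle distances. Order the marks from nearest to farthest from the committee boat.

Distance from the committee boat at 12.886°S, 166.269°W to each:
B 14.339°S, 167.779°W: 124.0 NM
D 15.418°S, 167.579°W: 170.1 NM
A 11.498°S, 163.144°W: 201.4 NM
F 13.731°S, 170.166°W: 233.3 NM
E 17.141°S, 170.051°W: 336.7 NM
C 7.743°S, 170.873°W: 411.4 NM

B, D, A, F, E, C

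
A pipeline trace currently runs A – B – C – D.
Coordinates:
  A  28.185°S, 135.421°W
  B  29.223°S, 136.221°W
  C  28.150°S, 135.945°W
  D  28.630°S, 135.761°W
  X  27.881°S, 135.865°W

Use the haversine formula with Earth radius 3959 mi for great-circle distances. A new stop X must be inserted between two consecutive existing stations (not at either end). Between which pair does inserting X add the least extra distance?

between C and D

Added distance for inserting X between each consecutive pair:
A–B: 42.9 mi
B–C: 38.4 mi
C–D: 36.4 mi
Smallest added distance is 36.4 mi, inserting between C and D.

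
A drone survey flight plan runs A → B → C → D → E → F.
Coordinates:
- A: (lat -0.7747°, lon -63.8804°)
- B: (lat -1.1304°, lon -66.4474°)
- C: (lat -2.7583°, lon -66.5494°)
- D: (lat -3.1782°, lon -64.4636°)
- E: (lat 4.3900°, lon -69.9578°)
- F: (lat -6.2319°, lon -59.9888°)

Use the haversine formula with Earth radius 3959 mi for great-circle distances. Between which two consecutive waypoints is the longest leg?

Leg distances:
A→B: 179.0 mi
B→C: 112.7 mi
C→D: 146.8 mi
D→E: 646.0 mi
E→F: 1005.8 mi
The longest leg is E–F at 1005.8 mi.

E–F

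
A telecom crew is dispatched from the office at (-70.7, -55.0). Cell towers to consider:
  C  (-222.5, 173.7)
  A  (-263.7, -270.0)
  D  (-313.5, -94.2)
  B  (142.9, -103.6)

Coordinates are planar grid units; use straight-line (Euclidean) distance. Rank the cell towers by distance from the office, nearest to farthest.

B, D, C, A

Distances from the office:
B (142.9, -103.6): 219.1
D (-313.5, -94.2): 245.9
C (-222.5, 173.7): 274.5
A (-263.7, -270.0): 288.9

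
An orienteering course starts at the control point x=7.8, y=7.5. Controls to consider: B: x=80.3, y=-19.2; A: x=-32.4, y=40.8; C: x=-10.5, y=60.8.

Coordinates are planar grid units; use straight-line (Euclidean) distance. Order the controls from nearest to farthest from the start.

Distances from the start:
A x=-32.4, y=40.8: 52.2
C x=-10.5, y=60.8: 56.4
B x=80.3, y=-19.2: 77.3

A, C, B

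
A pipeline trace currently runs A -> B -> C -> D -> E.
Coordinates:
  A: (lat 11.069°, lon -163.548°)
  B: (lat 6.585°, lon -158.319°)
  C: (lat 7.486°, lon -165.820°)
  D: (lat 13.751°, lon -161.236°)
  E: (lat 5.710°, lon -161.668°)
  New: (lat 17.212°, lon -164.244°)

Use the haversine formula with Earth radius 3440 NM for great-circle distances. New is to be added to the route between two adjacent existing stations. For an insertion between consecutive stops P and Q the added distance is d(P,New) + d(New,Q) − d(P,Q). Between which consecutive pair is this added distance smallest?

between C and D

Added distance for inserting New between each consecutive pair:
A–B: 686.9 NM
B–C: 867.5 NM
C–D: 399.0 NM
D–E: 494.5 NM
Smallest added distance is 399.0 NM, inserting between C and D.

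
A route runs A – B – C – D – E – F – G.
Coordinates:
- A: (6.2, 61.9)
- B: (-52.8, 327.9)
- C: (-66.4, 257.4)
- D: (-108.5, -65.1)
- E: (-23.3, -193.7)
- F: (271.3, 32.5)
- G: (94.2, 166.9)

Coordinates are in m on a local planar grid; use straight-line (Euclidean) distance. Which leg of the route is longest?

Leg distances:
A→B: 272.5 m
B→C: 71.8 m
C→D: 325.2 m
D→E: 154.3 m
E→F: 371.4 m
F→G: 222.3 m
The longest leg is E–F at 371.4 m.

E–F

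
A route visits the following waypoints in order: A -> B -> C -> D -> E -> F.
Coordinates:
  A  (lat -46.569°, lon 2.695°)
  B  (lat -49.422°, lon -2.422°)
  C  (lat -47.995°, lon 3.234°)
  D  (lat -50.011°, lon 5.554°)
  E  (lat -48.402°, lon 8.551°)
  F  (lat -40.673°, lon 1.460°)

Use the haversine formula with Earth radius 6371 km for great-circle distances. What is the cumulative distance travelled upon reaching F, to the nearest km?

Leg distances:
A→B: 495.4 km  (cumulative 495.4 km)
B→C: 444.2 km  (cumulative 939.6 km)
C→D: 280.8 km  (cumulative 1220.4 km)
D→E: 281.8 km  (cumulative 1502.2 km)
E→F: 1025.9 km  (cumulative 2528.1 km)
Cumulative distance at F ≈ 2528 km.

2528 km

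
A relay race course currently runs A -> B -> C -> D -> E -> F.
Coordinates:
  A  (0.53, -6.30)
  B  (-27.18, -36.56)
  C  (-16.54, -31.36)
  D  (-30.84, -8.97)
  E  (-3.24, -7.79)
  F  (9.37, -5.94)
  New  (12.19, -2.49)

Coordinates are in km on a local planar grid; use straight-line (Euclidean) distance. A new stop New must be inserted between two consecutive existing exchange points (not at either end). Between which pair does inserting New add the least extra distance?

between E and F

Added distance for inserting New between each consecutive pair:
A–B: 23.3 km
B–C: 81.0 km
C–D: 57.7 km
D–E: 32.2 km
E–F: 8.0 km
Smallest added distance is 8.0 km, inserting between E and F.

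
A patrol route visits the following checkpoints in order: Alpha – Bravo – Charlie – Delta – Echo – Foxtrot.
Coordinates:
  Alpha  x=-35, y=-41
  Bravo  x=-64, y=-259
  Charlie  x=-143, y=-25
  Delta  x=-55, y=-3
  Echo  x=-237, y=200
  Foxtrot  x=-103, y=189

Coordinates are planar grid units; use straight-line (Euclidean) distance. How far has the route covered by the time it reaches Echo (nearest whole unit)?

830

Leg distances:
Alpha→Bravo: 219.9  (cumulative 219.9)
Bravo→Charlie: 247.0  (cumulative 466.9)
Charlie→Delta: 90.7  (cumulative 557.6)
Delta→Echo: 272.6  (cumulative 830.2)
Cumulative distance at Echo ≈ 830.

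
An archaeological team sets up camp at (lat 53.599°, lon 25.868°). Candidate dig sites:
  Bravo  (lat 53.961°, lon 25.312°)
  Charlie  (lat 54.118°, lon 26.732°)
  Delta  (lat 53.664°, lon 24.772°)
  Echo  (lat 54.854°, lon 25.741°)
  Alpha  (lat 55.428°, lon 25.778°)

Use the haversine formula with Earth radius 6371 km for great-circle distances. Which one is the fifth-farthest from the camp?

Distance to each, sorted:
Alpha: 203.5 km
Echo: 139.8 km
Charlie: 80.9 km
Delta: 72.6 km
Bravo: 54.4 km
The fifth-farthest is Bravo at 54.4 km.

Bravo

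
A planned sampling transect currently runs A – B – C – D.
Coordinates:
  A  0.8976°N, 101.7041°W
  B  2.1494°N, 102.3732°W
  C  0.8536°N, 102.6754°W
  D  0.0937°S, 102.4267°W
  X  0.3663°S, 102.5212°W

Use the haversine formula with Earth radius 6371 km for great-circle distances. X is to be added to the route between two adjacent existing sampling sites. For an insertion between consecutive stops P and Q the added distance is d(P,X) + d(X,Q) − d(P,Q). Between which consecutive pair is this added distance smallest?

Added distance for inserting X between each consecutive pair:
A–B: 289.7 km
B–C: 269.0 km
C–D: 59.9 km
Smallest added distance is 59.9 km, inserting between C and D.

between C and D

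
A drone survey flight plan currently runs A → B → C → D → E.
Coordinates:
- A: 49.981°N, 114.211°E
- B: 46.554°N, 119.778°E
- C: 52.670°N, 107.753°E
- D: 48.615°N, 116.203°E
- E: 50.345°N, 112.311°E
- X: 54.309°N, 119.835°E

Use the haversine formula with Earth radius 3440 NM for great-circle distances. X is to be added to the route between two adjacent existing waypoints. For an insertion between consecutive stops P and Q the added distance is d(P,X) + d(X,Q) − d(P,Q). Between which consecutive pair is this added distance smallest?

Added distance for inserting X between each consecutive pair:
A–B: 494.9 NM
B–C: 314.3 NM
C–D: 406.8 NM
D–E: 548.0 NM
Smallest added distance is 314.3 NM, inserting between B and C.

between B and C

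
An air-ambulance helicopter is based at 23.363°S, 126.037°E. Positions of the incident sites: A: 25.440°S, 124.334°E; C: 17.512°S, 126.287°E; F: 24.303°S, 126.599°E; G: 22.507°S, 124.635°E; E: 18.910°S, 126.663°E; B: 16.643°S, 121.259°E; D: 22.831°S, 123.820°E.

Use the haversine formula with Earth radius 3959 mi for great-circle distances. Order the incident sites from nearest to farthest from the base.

F, G, D, A, E, C, B

Distances from the base:
F 24.303°S, 126.599°E: 74.0 mi
G 22.507°S, 124.635°E: 107.0 mi
D 22.831°S, 123.820°E: 145.6 mi
A 25.440°S, 124.334°E: 179.1 mi
E 18.910°S, 126.663°E: 310.3 mi
C 17.512°S, 126.287°E: 404.6 mi
B 16.643°S, 121.259°E: 558.3 mi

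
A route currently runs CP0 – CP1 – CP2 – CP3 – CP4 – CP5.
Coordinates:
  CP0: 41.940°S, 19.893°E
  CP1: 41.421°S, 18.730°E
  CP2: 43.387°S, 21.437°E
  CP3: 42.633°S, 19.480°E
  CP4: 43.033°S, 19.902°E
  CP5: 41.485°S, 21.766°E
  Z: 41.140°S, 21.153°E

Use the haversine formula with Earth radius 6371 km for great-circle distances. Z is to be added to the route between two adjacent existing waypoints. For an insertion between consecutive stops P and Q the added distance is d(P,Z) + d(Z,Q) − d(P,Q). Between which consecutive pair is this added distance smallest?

Added distance for inserting Z between each consecutive pair:
CP0–CP1: 229.9 km
CP1–CP2: 144.1 km
CP2–CP3: 287.3 km
CP3–CP4: 394.4 km
CP4–CP5: 67.9 km
Smallest added distance is 67.9 km, inserting between CP4 and CP5.

between CP4 and CP5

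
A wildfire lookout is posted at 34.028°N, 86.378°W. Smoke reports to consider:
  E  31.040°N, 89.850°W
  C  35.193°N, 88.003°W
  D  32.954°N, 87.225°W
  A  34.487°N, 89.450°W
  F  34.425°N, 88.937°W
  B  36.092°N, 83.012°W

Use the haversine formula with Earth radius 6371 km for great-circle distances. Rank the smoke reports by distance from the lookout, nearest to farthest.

Distances from the lookout:
D 32.954°N, 87.225°W: 142.9 km
C 35.193°N, 88.003°W: 197.2 km
F 34.425°N, 88.937°W: 239.4 km
A 34.487°N, 89.450°W: 286.9 km
B 36.092°N, 83.012°W: 382.8 km
E 31.040°N, 89.850°W: 465.0 km

D, C, F, A, B, E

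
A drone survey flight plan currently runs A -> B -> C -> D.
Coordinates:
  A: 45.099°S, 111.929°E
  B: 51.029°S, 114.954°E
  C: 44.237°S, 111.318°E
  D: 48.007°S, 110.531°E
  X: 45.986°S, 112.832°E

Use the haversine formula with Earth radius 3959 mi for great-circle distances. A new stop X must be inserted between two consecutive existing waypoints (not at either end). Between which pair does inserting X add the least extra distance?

Added distance for inserting X between each consecutive pair:
A–B: 4.2 mi
B–C: 4.6 mi
C–D: 55.2 mi
Smallest added distance is 4.2 mi, inserting between A and B.

between A and B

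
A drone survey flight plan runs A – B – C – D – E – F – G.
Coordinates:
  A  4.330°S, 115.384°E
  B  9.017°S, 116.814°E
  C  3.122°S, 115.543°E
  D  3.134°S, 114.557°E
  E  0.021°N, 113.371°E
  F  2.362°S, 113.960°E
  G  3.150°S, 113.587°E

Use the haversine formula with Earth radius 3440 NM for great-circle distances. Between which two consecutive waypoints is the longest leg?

Leg distances:
A→B: 294.0 NM
B→C: 362.0 NM
C→D: 59.1 NM
D→E: 202.4 NM
E→F: 147.4 NM
F→G: 52.3 NM
The longest leg is B–C at 362.0 NM.

B–C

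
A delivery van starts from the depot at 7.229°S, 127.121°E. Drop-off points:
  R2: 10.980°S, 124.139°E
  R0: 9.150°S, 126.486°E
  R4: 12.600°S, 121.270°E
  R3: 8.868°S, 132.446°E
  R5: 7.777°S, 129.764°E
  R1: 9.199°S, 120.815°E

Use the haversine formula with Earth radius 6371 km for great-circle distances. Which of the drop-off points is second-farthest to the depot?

R1

Distance to each, sorted:
R4: 875.8 km
R1: 727.7 km
R3: 613.9 km
R2: 530.2 km
R5: 297.7 km
R0: 224.7 km
The second-farthest is R1 at 727.7 km.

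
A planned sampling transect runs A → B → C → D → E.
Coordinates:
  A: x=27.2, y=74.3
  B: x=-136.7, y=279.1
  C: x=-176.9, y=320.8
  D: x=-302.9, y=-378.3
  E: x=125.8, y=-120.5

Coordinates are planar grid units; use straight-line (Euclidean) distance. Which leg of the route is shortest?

Leg distances:
A→B: 262.3
B→C: 57.9
C→D: 710.4
D→E: 500.2
The shortest leg is B–C at 57.9.

B–C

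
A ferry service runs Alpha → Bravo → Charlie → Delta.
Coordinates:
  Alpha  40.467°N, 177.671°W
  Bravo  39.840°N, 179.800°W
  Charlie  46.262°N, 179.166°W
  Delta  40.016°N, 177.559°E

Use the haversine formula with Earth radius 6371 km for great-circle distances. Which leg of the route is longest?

Leg distances:
Alpha→Bravo: 193.9 km
Bravo→Charlie: 715.9 km
Charlie→Delta: 743.4 km
The longest leg is Charlie–Delta at 743.4 km.

Charlie–Delta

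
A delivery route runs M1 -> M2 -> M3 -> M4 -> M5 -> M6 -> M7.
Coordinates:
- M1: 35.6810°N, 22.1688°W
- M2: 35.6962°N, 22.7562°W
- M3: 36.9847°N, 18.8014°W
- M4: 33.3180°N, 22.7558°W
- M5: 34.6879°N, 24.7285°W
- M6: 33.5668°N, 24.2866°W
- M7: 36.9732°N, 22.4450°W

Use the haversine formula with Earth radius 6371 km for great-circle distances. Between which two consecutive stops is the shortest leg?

M1–M2

Leg distances:
M1→M2: 53.1 km
M2→M3: 382.1 km
M3→M4: 543.5 km
M4→M5: 237.2 km
M5→M6: 131.1 km
M6→M7: 414.0 km
The shortest leg is M1–M2 at 53.1 km.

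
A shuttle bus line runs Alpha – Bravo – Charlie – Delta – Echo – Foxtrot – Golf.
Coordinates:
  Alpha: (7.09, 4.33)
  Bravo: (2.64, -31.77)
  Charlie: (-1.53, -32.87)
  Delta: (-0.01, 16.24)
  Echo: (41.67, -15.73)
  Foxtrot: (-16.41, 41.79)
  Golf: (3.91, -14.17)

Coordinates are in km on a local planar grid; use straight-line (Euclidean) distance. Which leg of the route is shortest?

Leg distances:
Alpha→Bravo: 36.4 km
Bravo→Charlie: 4.3 km
Charlie→Delta: 49.1 km
Delta→Echo: 52.5 km
Echo→Foxtrot: 81.7 km
Foxtrot→Golf: 59.5 km
The shortest leg is Bravo–Charlie at 4.3 km.

Bravo–Charlie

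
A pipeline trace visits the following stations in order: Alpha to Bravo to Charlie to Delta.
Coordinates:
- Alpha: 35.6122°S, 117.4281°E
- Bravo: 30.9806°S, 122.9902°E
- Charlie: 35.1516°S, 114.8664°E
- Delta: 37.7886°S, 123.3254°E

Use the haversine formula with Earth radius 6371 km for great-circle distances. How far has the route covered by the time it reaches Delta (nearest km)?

2428 km

Leg distances:
Alpha→Bravo: 729.4 km  (cumulative 729.4 km)
Bravo→Charlie: 887.3 km  (cumulative 1616.8 km)
Charlie→Delta: 810.9 km  (cumulative 2427.6 km)
Cumulative distance at Delta ≈ 2428 km.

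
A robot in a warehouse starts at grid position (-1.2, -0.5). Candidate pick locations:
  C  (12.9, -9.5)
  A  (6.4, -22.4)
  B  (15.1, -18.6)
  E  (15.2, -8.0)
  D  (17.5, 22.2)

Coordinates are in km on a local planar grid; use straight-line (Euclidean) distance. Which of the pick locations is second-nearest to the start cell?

Distance to each, sorted:
C: 16.7 km
E: 18.0 km
A: 23.2 km
B: 24.4 km
D: 29.4 km
The second-nearest is E at 18.0 km.

E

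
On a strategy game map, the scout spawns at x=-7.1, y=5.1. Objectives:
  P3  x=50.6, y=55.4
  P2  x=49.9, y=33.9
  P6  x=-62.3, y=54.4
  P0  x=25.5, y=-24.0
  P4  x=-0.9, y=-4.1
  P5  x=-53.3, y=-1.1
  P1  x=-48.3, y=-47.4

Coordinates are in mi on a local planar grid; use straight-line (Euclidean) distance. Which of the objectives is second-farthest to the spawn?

Distances from the spawn (x=-7.1, y=5.1):
P3: 76.5 mi
P6: 74.0 mi
P1: 66.7 mi
P2: 63.9 mi
P5: 46.6 mi
P0: 43.7 mi
P4: 11.1 mi
The second-farthest is P6 at 74.0 mi.

P6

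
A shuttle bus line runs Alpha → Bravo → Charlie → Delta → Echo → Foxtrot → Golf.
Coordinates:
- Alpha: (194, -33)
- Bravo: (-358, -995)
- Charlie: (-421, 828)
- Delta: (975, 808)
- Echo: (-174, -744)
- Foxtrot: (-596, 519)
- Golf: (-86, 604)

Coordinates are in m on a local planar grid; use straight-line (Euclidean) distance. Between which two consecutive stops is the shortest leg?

Leg distances:
Alpha→Bravo: 1109.1 m
Bravo→Charlie: 1824.1 m
Charlie→Delta: 1396.1 m
Delta→Echo: 1931.0 m
Echo→Foxtrot: 1331.6 m
Foxtrot→Golf: 517.0 m
The shortest leg is Foxtrot–Golf at 517.0 m.

Foxtrot–Golf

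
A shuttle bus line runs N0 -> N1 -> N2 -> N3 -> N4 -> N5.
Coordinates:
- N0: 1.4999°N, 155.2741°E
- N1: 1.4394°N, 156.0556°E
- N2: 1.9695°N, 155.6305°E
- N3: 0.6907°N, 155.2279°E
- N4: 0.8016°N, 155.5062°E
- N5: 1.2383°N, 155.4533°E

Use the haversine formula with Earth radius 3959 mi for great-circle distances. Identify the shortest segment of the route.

N3–N4

Leg distances:
N0→N1: 54.1 mi
N1→N2: 46.9 mi
N2→N3: 92.6 mi
N3→N4: 20.7 mi
N4→N5: 30.4 mi
The shortest leg is N3–N4 at 20.7 mi.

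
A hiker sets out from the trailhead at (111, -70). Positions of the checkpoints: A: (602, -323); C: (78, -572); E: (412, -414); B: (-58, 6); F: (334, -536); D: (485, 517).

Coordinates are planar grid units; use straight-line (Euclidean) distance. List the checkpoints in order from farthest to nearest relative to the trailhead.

Distances from the trailhead:
D (485, 517): 696.0
A (602, -323): 552.3
F (334, -536): 516.6
C (78, -572): 503.1
E (412, -414): 457.1
B (-58, 6): 185.3

D, A, F, C, E, B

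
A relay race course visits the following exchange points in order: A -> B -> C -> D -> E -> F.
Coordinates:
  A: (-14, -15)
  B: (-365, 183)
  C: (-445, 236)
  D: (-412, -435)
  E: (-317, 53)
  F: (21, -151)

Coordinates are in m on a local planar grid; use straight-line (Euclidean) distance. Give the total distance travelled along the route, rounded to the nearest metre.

Leg distances:
A→B: 403.0 m  (cumulative 403.0 m)
B→C: 96.0 m  (cumulative 499.0 m)
C→D: 671.8 m  (cumulative 1170.8 m)
D→E: 497.2 m  (cumulative 1667.9 m)
E→F: 394.8 m  (cumulative 2062.7 m)
Total route length ≈ 2063 m.

2063 m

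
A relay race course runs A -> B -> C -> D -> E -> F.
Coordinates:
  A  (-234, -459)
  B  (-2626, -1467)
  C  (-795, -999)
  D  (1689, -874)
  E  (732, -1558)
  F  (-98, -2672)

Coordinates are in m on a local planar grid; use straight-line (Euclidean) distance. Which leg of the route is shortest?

D–E

Leg distances:
A→B: 2595.7 m
B→C: 1889.9 m
C→D: 2487.1 m
D→E: 1176.3 m
E→F: 1389.2 m
The shortest leg is D–E at 1176.3 m.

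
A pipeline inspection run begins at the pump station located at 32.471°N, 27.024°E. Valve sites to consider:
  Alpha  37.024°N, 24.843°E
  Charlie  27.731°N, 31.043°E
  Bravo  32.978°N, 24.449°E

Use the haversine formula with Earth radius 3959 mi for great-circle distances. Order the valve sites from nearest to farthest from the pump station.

Distances from the pump station:
Bravo 32.978°N, 24.449°E: 153.7 mi
Alpha 37.024°N, 24.843°E: 338.1 mi
Charlie 27.731°N, 31.043°E: 406.1 mi

Bravo, Alpha, Charlie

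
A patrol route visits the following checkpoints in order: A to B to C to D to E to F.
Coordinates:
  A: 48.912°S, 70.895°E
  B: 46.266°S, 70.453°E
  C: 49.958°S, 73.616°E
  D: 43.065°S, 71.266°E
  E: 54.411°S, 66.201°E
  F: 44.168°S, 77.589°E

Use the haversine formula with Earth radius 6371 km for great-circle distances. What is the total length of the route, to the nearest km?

Leg distances:
A→B: 296.1 km  (cumulative 296.1 km)
B→C: 472.8 km  (cumulative 768.9 km)
C→D: 787.2 km  (cumulative 1556.1 km)
D→E: 1314.3 km  (cumulative 2870.4 km)
E→F: 1403.2 km  (cumulative 4273.6 km)
Total route length ≈ 4274 km.

4274 km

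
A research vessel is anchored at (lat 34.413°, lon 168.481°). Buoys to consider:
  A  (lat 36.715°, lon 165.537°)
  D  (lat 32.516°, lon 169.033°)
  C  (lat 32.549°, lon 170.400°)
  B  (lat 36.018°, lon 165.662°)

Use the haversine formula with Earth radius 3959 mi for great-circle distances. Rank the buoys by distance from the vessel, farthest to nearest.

Computing each great-circle distance from (lat 34.413°, lon 168.481°):
A (lat 36.715°, lon 165.537°): 229.5 mi
B (lat 36.018°, lon 165.662°): 194.0 mi
C (lat 32.549°, lon 170.400°): 169.8 mi
D (lat 32.516°, lon 169.033°): 134.9 mi

A, B, C, D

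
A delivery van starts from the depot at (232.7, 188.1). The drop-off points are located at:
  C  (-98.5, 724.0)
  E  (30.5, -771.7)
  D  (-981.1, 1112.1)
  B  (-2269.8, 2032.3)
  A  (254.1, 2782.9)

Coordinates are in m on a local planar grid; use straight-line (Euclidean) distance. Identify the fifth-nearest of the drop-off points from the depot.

Distance to each, sorted:
C: 630.0 m
E: 980.9 m
D: 1525.5 m
A: 2594.9 m
B: 3108.6 m
The fifth-nearest is B at 3108.6 m.

B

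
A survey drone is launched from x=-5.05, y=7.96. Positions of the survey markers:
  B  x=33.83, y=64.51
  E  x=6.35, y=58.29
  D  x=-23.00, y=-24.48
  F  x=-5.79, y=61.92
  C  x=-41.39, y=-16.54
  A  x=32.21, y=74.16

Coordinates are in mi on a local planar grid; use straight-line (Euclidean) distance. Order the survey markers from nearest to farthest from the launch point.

Distances from the launch point:
D x=-23.00, y=-24.48: 37.1 mi
C x=-41.39, y=-16.54: 43.8 mi
E x=6.35, y=58.29: 51.6 mi
F x=-5.79, y=61.92: 54.0 mi
B x=33.83, y=64.51: 68.6 mi
A x=32.21, y=74.16: 76.0 mi

D, C, E, F, B, A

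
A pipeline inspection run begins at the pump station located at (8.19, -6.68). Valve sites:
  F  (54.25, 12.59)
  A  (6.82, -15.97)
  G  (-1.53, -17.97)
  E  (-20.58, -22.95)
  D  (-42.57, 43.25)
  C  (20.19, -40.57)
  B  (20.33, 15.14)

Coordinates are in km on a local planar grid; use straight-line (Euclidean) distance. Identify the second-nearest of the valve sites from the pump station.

G

Distance to each, sorted:
A: 9.4 km
G: 14.9 km
B: 25.0 km
E: 33.1 km
C: 36.0 km
F: 49.9 km
D: 71.2 km
The second-nearest is G at 14.9 km.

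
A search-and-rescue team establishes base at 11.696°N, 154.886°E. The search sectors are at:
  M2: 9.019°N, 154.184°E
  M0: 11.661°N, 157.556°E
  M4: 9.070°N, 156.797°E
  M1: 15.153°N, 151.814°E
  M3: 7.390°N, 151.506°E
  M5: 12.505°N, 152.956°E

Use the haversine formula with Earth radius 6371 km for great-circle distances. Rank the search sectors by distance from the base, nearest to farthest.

M5, M0, M2, M4, M1, M3

Distance from the base at 11.696°N, 154.886°E to each:
M5 12.505°N, 152.956°E: 228.3 km
M0 11.661°N, 157.556°E: 290.8 km
M2 9.019°N, 154.184°E: 307.4 km
M4 9.070°N, 156.797°E: 359.1 km
M1 15.153°N, 151.814°E: 508.1 km
M3 7.390°N, 151.506°E: 605.4 km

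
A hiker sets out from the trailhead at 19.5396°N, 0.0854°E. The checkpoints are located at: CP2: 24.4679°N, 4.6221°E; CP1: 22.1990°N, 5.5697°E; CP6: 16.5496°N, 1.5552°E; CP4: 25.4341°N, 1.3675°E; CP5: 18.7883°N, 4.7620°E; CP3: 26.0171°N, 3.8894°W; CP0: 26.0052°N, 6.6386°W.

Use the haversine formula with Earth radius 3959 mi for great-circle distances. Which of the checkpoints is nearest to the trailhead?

Distances from the trailhead (19.5396°N, 0.0854°E):
CP6: 228.0 mi
CP5: 309.6 mi
CP1: 398.9 mi
CP4: 415.4 mi
CP2: 447.6 mi
CP3: 514.1 mi
CP0: 618.7 mi
The nearest is CP6 at 228.0 mi.

CP6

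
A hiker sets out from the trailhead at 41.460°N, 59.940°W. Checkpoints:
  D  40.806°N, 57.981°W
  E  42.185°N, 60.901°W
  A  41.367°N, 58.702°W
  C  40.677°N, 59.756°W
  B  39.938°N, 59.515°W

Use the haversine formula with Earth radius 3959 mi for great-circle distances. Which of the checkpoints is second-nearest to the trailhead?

Distance to each, sorted:
C: 54.9 mi
A: 64.5 mi
E: 70.4 mi
B: 107.5 mi
D: 111.5 mi
The second-nearest is A at 64.5 mi.

A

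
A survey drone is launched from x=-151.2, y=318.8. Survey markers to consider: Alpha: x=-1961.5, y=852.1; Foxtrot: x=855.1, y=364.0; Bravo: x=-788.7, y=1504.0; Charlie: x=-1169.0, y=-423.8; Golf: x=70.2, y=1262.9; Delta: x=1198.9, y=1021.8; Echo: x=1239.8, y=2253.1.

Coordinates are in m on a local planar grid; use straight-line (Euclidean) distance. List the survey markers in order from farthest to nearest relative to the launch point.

Computing each straight-line distance from x=-151.2, y=318.8:
Echo x=1239.8, y=2253.1: 2382.5 m
Alpha x=-1961.5, y=852.1: 1887.2 m
Delta x=1198.9, y=1021.8: 1522.2 m
Bravo x=-788.7, y=1504.0: 1345.8 m
Charlie x=-1169.0, y=-423.8: 1259.9 m
Foxtrot x=855.1, y=364.0: 1007.3 m
Golf x=70.2, y=1262.9: 969.7 m

Echo, Alpha, Delta, Bravo, Charlie, Foxtrot, Golf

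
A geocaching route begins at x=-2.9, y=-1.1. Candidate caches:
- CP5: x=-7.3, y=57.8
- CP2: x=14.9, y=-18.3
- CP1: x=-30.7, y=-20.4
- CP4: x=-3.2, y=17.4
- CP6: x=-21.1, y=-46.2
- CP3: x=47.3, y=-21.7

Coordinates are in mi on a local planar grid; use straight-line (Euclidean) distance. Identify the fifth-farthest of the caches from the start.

CP2

Distances from the start (x=-2.9, y=-1.1):
CP5: 59.1 mi
CP3: 54.3 mi
CP6: 48.6 mi
CP1: 33.8 mi
CP2: 24.8 mi
CP4: 18.5 mi
The fifth-farthest is CP2 at 24.8 mi.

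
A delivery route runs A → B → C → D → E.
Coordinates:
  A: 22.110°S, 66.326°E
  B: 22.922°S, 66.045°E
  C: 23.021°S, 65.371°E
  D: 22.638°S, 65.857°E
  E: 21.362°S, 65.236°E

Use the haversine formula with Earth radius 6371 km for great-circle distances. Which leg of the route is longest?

D–E

Leg distances:
A→B: 94.8 km
B→C: 69.9 km
C→D: 65.5 km
D→E: 155.7 km
The longest leg is D–E at 155.7 km.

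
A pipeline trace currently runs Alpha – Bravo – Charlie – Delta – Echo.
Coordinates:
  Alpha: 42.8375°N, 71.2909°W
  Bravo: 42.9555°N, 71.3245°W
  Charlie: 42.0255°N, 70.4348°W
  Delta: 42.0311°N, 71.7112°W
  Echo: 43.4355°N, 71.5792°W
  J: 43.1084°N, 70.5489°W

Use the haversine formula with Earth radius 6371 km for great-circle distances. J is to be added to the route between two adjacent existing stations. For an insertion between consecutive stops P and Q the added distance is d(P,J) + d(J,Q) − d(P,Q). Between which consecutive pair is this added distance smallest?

Added distance for inserting J between each consecutive pair:
Alpha–Bravo: 119.4 km
Bravo–Charlie: 59.5 km
Charlie–Delta: 168.3 km
Delta–Echo: 87.5 km
Smallest added distance is 59.5 km, inserting between Bravo and Charlie.

between Bravo and Charlie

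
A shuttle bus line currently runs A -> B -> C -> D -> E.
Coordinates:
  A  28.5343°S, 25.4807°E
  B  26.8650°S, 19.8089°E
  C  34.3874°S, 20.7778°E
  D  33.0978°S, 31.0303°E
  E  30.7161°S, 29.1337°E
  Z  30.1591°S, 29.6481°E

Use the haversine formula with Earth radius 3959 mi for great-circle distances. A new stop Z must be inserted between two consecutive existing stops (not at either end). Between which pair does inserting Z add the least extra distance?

Added distance for inserting Z between each consecutive pair:
A–B: 548.3 mi
B–C: 710.6 mi
C–D: 217.8 mi
D–E: 69.3 mi
Smallest added distance is 69.3 mi, inserting between D and E.

between D and E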